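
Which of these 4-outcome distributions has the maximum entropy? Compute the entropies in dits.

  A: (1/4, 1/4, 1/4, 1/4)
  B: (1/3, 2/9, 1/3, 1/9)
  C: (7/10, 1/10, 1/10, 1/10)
A

For a discrete distribution over n outcomes, entropy is maximized by the uniform distribution.

Computing entropies:
H(A) = 0.6021 dits
H(B) = 0.5693 dits
H(C) = 0.4084 dits

The uniform distribution (where all probabilities equal 1/4) achieves the maximum entropy of log_10(4) = 0.6021 dits.

Distribution A has the highest entropy.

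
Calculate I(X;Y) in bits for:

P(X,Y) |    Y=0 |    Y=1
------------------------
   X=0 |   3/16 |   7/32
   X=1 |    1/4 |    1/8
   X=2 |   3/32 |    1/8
0.0328 bits

Mutual information: I(X;Y) = H(X) + H(Y) - H(X,Y)

Marginals:
P(X) = (13/32, 3/8, 7/32), H(X) = 1.5382 bits
P(Y) = (17/32, 15/32), H(Y) = 0.9972 bits

Joint entropy: H(X,Y) = 2.5026 bits

I(X;Y) = 1.5382 + 0.9972 - 2.5026 = 0.0328 bits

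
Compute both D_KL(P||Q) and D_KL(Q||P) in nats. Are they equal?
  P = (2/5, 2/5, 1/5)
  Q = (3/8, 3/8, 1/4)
D_KL(P||Q) = 0.0070, D_KL(Q||P) = 0.0074

KL divergence is not symmetric: D_KL(P||Q) ≠ D_KL(Q||P) in general.

D_KL(P||Q) = 0.0070 nats
D_KL(Q||P) = 0.0074 nats

No, they are not equal!

This asymmetry is why KL divergence is not a true distance metric.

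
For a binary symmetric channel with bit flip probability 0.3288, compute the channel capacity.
0.0863 bits

For a binary symmetric channel (BSC) with error probability p:
Capacity C = 1 - H(p) bits per symbol

where H(p) = -p log₂(p) - (1-p) log₂(1-p) is the binary entropy function.

H(0.3288) = 0.9137 bits
C = 1 - 0.9137 = 0.0863 bits per symbol

This means we can reliably transmit up to 0.0863 bits of information per channel use.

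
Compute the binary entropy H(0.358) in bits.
0.9410 bits

The binary entropy function is:
H(p) = -p log(p) - (1-p) log(1-p)

H(0.358) = -0.358 × log_2(0.358) - 0.642 × log_2(0.642)
H(0.358) = 0.9410 bits

Note: Binary entropy is maximized at p=0.5 (H=1 bit) and minimized at p=0 or p=1 (H=0).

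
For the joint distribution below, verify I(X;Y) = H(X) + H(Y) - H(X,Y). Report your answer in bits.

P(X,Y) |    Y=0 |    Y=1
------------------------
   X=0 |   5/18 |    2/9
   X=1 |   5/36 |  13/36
I(X;Y) = 0.0581 bits

Mutual information has multiple equivalent forms:
- I(X;Y) = H(X) - H(X|Y)
- I(X;Y) = H(Y) - H(Y|X)
- I(X;Y) = H(X) + H(Y) - H(X,Y)

Computing all quantities:
H(X) = 1.0000, H(Y) = 0.9799, H(X,Y) = 1.9217
H(X|Y) = 0.9419, H(Y|X) = 0.9217

Verification:
H(X) - H(X|Y) = 1.0000 - 0.9419 = 0.0581
H(Y) - H(Y|X) = 0.9799 - 0.9217 = 0.0581
H(X) + H(Y) - H(X,Y) = 1.0000 + 0.9799 - 1.9217 = 0.0581

All forms give I(X;Y) = 0.0581 bits. ✓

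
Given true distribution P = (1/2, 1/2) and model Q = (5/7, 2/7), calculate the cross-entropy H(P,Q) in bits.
1.1464 bits

Cross-entropy: H(P,Q) = -Σ p(x) log q(x)

Alternatively: H(P,Q) = H(P) + D_KL(P||Q)
H(P) = 1.0000 bits
D_KL(P||Q) = 0.1464 bits

H(P,Q) = 1.0000 + 0.1464 = 1.1464 bits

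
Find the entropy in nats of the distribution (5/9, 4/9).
0.6870 nats

Shannon entropy is H(X) = -Σ p(x) log p(x).

For P = (5/9, 4/9):
H = -5/9 × log_e(5/9) -4/9 × log_e(4/9)
H = 0.6870 nats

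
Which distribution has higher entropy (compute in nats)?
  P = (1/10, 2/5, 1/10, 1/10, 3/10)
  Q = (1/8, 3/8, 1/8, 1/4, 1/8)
Q

Computing entropies in nats:
H(P) = 1.4185
H(Q) = 1.4942

Distribution Q has higher entropy.

Intuition: The distribution closer to uniform (more spread out) has higher entropy.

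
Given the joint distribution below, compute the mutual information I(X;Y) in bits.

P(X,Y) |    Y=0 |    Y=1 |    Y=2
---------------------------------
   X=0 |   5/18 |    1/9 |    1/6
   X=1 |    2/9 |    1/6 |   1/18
0.0455 bits

Mutual information: I(X;Y) = H(X) + H(Y) - H(X,Y)

Marginals:
P(X) = (5/9, 4/9), H(X) = 0.9911 bits
P(Y) = (1/2, 5/18, 2/9), H(Y) = 1.4955 bits

Joint entropy: H(X,Y) = 2.4411 bits

I(X;Y) = 0.9911 + 1.4955 - 2.4411 = 0.0455 bits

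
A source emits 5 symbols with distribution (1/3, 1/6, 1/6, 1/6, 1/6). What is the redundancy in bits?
0.0703 bits

Redundancy measures how far a source is from maximum entropy:
R = H_max - H(X)

Maximum entropy for 5 symbols: H_max = log_2(5) = 2.3219 bits
Actual entropy: H(X) = 2.2516 bits
Redundancy: R = 2.3219 - 2.2516 = 0.0703 bits

This redundancy represents potential for compression: the source could be compressed by 0.0703 bits per symbol.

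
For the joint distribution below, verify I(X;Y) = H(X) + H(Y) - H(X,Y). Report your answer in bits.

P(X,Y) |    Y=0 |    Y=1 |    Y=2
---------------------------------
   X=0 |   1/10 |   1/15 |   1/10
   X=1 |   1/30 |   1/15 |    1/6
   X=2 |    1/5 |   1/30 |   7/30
I(X;Y) = 0.0917 bits

Mutual information has multiple equivalent forms:
- I(X;Y) = H(X) - H(X|Y)
- I(X;Y) = H(Y) - H(Y|X)
- I(X;Y) = H(X) + H(Y) - H(X,Y)

Computing all quantities:
H(X) = 1.5301, H(Y) = 1.4591, H(X,Y) = 2.8975
H(X|Y) = 1.4384, H(Y|X) = 1.3674

Verification:
H(X) - H(X|Y) = 1.5301 - 1.4384 = 0.0917
H(Y) - H(Y|X) = 1.4591 - 1.3674 = 0.0917
H(X) + H(Y) - H(X,Y) = 1.5301 + 1.4591 - 2.8975 = 0.0917

All forms give I(X;Y) = 0.0917 bits. ✓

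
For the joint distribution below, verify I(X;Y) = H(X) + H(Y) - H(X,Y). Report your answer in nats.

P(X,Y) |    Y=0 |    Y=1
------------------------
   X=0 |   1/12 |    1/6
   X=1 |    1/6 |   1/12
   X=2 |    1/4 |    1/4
I(X;Y) = 0.0283 nats

Mutual information has multiple equivalent forms:
- I(X;Y) = H(X) - H(X|Y)
- I(X;Y) = H(Y) - H(Y|X)
- I(X;Y) = H(X) + H(Y) - H(X,Y)

Computing all quantities:
H(X) = 1.0397, H(Y) = 0.6931, H(X,Y) = 1.7046
H(X|Y) = 1.0114, H(Y|X) = 0.6648

Verification:
H(X) - H(X|Y) = 1.0397 - 1.0114 = 0.0283
H(Y) - H(Y|X) = 0.6931 - 0.6648 = 0.0283
H(X) + H(Y) - H(X,Y) = 1.0397 + 0.6931 - 1.7046 = 0.0283

All forms give I(X;Y) = 0.0283 nats. ✓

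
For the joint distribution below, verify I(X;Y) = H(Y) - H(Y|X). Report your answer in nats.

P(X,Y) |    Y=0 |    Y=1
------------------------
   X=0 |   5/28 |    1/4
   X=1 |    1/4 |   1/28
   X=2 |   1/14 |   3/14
I(X;Y) = 0.1337 nats

Mutual information has multiple equivalent forms:
- I(X;Y) = H(X) - H(X|Y)
- I(X;Y) = H(Y) - H(Y|X)
- I(X;Y) = H(X) + H(Y) - H(X,Y)

Computing all quantities:
H(X) = 1.0790, H(Y) = 0.6931, H(X,Y) = 1.6384
H(X|Y) = 0.9452, H(Y|X) = 0.5594

Verification:
H(X) - H(X|Y) = 1.0790 - 0.9452 = 0.1337
H(Y) - H(Y|X) = 0.6931 - 0.5594 = 0.1337
H(X) + H(Y) - H(X,Y) = 1.0790 + 0.6931 - 1.6384 = 0.1337

All forms give I(X;Y) = 0.1337 nats. ✓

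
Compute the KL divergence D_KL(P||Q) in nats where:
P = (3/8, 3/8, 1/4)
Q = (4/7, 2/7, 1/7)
0.0839 nats

KL divergence: D_KL(P||Q) = Σ p(x) log(p(x)/q(x))

Computing term by term:
  x=0: 3/8 × log_e[(3/8)/(4/7)] = 3/8 × -0.4212 = -0.1580
  x=1: 3/8 × log_e[(3/8)/(2/7)] = 3/8 × 0.2719 = 0.1020
  x=2: 1/4 × log_e[(1/4)/(1/7)] = 1/4 × 0.5596 = 0.1399

D_KL(P||Q) = 0.0839 nats

Note: KL divergence is always non-negative and equals 0 iff P = Q.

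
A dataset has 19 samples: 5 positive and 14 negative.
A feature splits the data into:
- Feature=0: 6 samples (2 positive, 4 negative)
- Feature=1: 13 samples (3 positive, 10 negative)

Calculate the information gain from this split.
0.0082 bits

Information Gain = H(Y) - H(Y|Feature)

Before split:
P(positive) = 5/19 = 0.2632
H(Y) = 0.8315 bits

After split:
Feature=0: H = 0.9183 bits (weight = 6/19)
Feature=1: H = 0.7793 bits (weight = 13/19)
H(Y|Feature) = (6/19)×0.9183 + (13/19)×0.7793 = 0.8232 bits

Information Gain = 0.8315 - 0.8232 = 0.0082 bits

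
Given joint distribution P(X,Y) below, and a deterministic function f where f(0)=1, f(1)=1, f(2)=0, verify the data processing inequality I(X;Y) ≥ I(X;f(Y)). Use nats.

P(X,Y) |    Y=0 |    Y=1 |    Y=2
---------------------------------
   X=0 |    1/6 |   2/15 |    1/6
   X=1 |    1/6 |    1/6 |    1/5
I(X;Y) = 0.0011, I(X;f(Y)) = 0.0002, inequality holds: 0.0011 ≥ 0.0002

Data Processing Inequality: For any Markov chain X → Y → Z, we have I(X;Y) ≥ I(X;Z).

Here Z = f(Y) is a deterministic function of Y, forming X → Y → Z.

Original I(X;Y) = 0.0011 nats

After applying f:
P(X,Z) where Z=f(Y):
- P(X,Z=0) = P(X,Y=2)
- P(X,Z=1) = P(X,Y=0) + P(X,Y=1)

I(X;Z) = I(X;f(Y)) = 0.0002 nats

Verification: 0.0011 ≥ 0.0002 ✓

Information cannot be created by processing; the function f can only lose information about X.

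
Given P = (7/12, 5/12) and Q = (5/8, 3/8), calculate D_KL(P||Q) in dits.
0.0016 dits

KL divergence: D_KL(P||Q) = Σ p(x) log(p(x)/q(x))

Computing term by term:
  x=0: 7/12 × log_10[(7/12)/(5/8)] = 7/12 × -0.0300 = -0.0175
  x=1: 5/12 × log_10[(5/12)/(3/8)] = 5/12 × 0.0458 = 0.0191

D_KL(P||Q) = 0.0016 dits

Note: KL divergence is always non-negative and equals 0 iff P = Q.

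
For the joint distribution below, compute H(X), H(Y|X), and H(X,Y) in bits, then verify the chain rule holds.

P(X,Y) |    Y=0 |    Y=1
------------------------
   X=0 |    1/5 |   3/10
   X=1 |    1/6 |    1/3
H(X,Y) = 1.9446, H(X) = 1.0000, H(Y|X) = 0.9446 (all in bits)

Chain rule: H(X,Y) = H(X) + H(Y|X)

Left side — joint entropy directly:
H(X,Y) = -Σ p(x,y) log p(x,y) = 1.9446 bits

Right side — compute H(Y|X) from the conditional distributions:
P(X) = (1/2, 1/2), so H(X) = 1.0000 bits
H(Y|X) = Σ_x P(X=x) · H(Y|X=x):
  P(Y|X=0) = (2/5, 3/5), H(Y|X=0) = 0.9710, weight P(X=0) = 1/2
  P(Y|X=1) = (1/3, 2/3), H(Y|X=1) = 0.9183, weight P(X=1) = 1/2
H(Y|X) = 0.9446 bits

H(X) + H(Y|X) = 1.0000 + 0.9446 = 1.9446 bits

Both sides equal 1.9446 bits. ✓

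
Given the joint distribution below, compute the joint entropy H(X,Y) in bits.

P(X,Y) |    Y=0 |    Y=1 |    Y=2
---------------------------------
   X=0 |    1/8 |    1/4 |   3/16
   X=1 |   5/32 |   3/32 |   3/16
2.5192 bits

Joint entropy is H(X,Y) = -Σ_{x,y} p(x,y) log p(x,y).

Summing over all non-zero entries:
H(X,Y) = -[1/8·log_2(1/8) + 1/4·log_2(1/4) + 3/16·log_2(3/16) + 5/32·log_2(5/32) + 3/32·log_2(3/32) + 3/16·log_2(3/16)]
H(X,Y) = 2.5192 bits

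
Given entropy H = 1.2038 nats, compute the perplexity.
3.3328

Perplexity is e^H (or exp(H) for natural log).

H = 1.2038 nats
Perplexity = e^1.2038 = 3.3328

Interpretation: The model's uncertainty is equivalent to choosing uniformly among 3.3 options.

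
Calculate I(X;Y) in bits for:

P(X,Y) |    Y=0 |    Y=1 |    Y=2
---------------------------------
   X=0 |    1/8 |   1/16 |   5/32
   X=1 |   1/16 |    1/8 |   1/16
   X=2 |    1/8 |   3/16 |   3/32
0.0705 bits

Mutual information: I(X;Y) = H(X) + H(Y) - H(X,Y)

Marginals:
P(X) = (11/32, 1/4, 13/32), H(X) = 1.5575 bits
P(Y) = (5/16, 3/8, 5/16), H(Y) = 1.5794 bits

Joint entropy: H(X,Y) = 3.0664 bits

I(X;Y) = 1.5575 + 1.5794 - 3.0664 = 0.0705 bits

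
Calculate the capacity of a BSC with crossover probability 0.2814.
0.1426 bits

For a binary symmetric channel (BSC) with error probability p:
Capacity C = 1 - H(p) bits per symbol

where H(p) = -p log₂(p) - (1-p) log₂(1-p) is the binary entropy function.

H(0.2814) = 0.8574 bits
C = 1 - 0.8574 = 0.1426 bits per symbol

This means we can reliably transmit up to 0.1426 bits of information per channel use.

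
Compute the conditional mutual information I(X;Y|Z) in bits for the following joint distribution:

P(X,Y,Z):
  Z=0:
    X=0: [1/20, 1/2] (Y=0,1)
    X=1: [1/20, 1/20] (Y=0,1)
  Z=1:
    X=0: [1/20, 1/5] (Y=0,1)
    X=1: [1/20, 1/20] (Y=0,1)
0.0825 bits

Conditional mutual information: I(X;Y|Z) = H(X|Z) + H(Y|Z) - H(X,Y|Z)

H(Z) = 0.9341
H(X,Z) = 1.6388 → H(X|Z) = 0.7047
H(Y,Z) = 1.6388 → H(Y|Z) = 0.7047
H(X,Y,Z) = 2.2610 → H(X,Y|Z) = 1.3269

I(X;Y|Z) = 0.7047 + 0.7047 - 1.3269 = 0.0825 bits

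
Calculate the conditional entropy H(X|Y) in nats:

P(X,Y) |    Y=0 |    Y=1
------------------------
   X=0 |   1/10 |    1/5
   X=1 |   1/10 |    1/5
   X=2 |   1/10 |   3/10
1.0849 nats

Using the chain rule: H(X|Y) = H(X,Y) - H(Y)

First, compute H(X,Y) = 1.6957 nats

Marginal P(Y) = (3/10, 7/10)
H(Y) = 0.6109 nats

H(X|Y) = H(X,Y) - H(Y) = 1.6957 - 0.6109 = 1.0849 nats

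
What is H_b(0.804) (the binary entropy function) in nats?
0.4948 nats

The binary entropy function is:
H(p) = -p log(p) - (1-p) log(1-p)

H(0.804) = -0.804 × log_e(0.804) - 0.196 × log_e(0.196)
H(0.804) = 0.4948 nats

Note: Binary entropy is maximized at p=0.5 (H=1 bit) and minimized at p=0 or p=1 (H=0).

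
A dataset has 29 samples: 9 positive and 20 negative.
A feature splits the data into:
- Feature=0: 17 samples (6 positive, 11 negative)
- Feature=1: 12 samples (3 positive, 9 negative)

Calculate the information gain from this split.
0.0088 bits

Information Gain = H(Y) - H(Y|Feature)

Before split:
P(positive) = 9/29 = 0.3103
H(Y) = 0.8936 bits

After split:
Feature=0: H = 0.9367 bits (weight = 17/29)
Feature=1: H = 0.8113 bits (weight = 12/29)
H(Y|Feature) = (17/29)×0.9367 + (12/29)×0.8113 = 0.8848 bits

Information Gain = 0.8936 - 0.8848 = 0.0088 bits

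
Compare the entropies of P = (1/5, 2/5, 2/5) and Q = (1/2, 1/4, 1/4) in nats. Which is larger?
P

Computing entropies in nats:
H(P) = 1.0549
H(Q) = 1.0397

Distribution P has higher entropy.

Intuition: The distribution closer to uniform (more spread out) has higher entropy.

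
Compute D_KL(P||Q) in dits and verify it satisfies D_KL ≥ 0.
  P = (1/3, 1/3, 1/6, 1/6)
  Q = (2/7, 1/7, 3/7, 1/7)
0.0878 dits

KL divergence satisfies the Gibbs inequality: D_KL(P||Q) ≥ 0 for all distributions P, Q.

D_KL(P||Q) = Σ p(x) log(p(x)/q(x))
Term by term:
  x=0: 1/3 × log_10[(1/3)/(2/7)] = 0.0223
  x=1: 1/3 × log_10[(1/3)/(1/7)] = 0.1227
  x=2: 1/6 × log_10[(1/6)/(3/7)] = -0.0684
  x=3: 1/6 × log_10[(1/6)/(1/7)] = 0.0112
D_KL(P||Q) = 0.0878 dits

D_KL(P||Q) = 0.0878 ≥ 0 ✓

This non-negativity is a fundamental property: relative entropy cannot be negative because it measures how different Q is from P.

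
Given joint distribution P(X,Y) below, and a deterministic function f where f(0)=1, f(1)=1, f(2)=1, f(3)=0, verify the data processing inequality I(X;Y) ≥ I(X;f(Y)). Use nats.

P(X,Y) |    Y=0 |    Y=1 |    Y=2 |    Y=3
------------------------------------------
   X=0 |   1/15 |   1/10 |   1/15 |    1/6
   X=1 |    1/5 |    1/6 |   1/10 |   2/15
I(X;Y) = 0.0284, I(X;f(Y)) = 0.0214, inequality holds: 0.0284 ≥ 0.0214

Data Processing Inequality: For any Markov chain X → Y → Z, we have I(X;Y) ≥ I(X;Z).

Here Z = f(Y) is a deterministic function of Y, forming X → Y → Z.

Original I(X;Y) = 0.0284 nats

After applying f:
P(X,Z) where Z=f(Y):
- P(X,Z=0) = P(X,Y=3)
- P(X,Z=1) = P(X,Y=0) + P(X,Y=1) + P(X,Y=2)

I(X;Z) = I(X;f(Y)) = 0.0214 nats

Verification: 0.0284 ≥ 0.0214 ✓

Information cannot be created by processing; the function f can only lose information about X.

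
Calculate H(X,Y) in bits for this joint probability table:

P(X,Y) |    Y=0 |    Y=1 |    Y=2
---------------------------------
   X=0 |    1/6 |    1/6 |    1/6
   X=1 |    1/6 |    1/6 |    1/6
2.5850 bits

Joint entropy is H(X,Y) = -Σ_{x,y} p(x,y) log p(x,y).

Summing over all non-zero entries:
H(X,Y) = -[1/6·log_2(1/6) + 1/6·log_2(1/6) + 1/6·log_2(1/6) + 1/6·log_2(1/6) + 1/6·log_2(1/6) + 1/6·log_2(1/6)]
H(X,Y) = 2.5850 bits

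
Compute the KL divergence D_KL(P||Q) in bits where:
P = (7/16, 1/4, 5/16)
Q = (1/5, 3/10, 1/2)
0.2164 bits

KL divergence: D_KL(P||Q) = Σ p(x) log(p(x)/q(x))

Computing term by term:
  x=0: 7/16 × log_2[(7/16)/(1/5)] = 7/16 × 1.1293 = 0.4941
  x=1: 1/4 × log_2[(1/4)/(3/10)] = 1/4 × -0.2630 = -0.0658
  x=2: 5/16 × log_2[(5/16)/(1/2)] = 5/16 × -0.6781 = -0.2119

D_KL(P||Q) = 0.2164 bits

Note: KL divergence is always non-negative and equals 0 iff P = Q.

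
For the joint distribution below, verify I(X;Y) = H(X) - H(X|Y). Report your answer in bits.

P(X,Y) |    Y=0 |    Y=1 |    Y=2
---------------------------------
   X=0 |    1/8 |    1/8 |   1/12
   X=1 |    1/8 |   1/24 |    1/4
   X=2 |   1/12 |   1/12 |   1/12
I(X;Y) = 0.0981 bits

Mutual information has multiple equivalent forms:
- I(X;Y) = H(X) - H(X|Y)
- I(X;Y) = H(Y) - H(Y|X)
- I(X;Y) = H(X) + H(Y) - H(X,Y)

Computing all quantities:
H(X) = 1.5546, H(Y) = 1.5546, H(X,Y) = 3.0110
H(X|Y) = 1.4564, H(Y|X) = 1.4564

Verification:
H(X) - H(X|Y) = 1.5546 - 1.4564 = 0.0981
H(Y) - H(Y|X) = 1.5546 - 1.4564 = 0.0981
H(X) + H(Y) - H(X,Y) = 1.5546 + 1.5546 - 3.0110 = 0.0981

All forms give I(X;Y) = 0.0981 bits. ✓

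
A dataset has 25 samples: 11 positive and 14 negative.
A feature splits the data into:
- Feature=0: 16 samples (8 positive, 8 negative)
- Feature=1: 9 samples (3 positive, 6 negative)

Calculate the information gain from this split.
0.0190 bits

Information Gain = H(Y) - H(Y|Feature)

Before split:
P(positive) = 11/25 = 0.4400
H(Y) = 0.9896 bits

After split:
Feature=0: H = 1.0000 bits (weight = 16/25)
Feature=1: H = 0.9183 bits (weight = 9/25)
H(Y|Feature) = (16/25)×1.0000 + (9/25)×0.9183 = 0.9706 bits

Information Gain = 0.9896 - 0.9706 = 0.0190 bits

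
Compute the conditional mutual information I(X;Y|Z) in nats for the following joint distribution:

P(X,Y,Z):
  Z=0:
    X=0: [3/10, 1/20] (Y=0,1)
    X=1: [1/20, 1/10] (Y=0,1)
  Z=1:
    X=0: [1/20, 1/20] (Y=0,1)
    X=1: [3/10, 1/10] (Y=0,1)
0.0776 nats

Conditional mutual information: I(X;Y|Z) = H(X|Z) + H(Y|Z) - H(X,Y|Z)

H(Z) = 0.6931
H(X,Z) = 1.2488 → H(X|Z) = 0.5556
H(Y,Z) = 1.3040 → H(Y|Z) = 0.6109
H(X,Y,Z) = 1.7820 → H(X,Y|Z) = 1.0889

I(X;Y|Z) = 0.5556 + 0.6109 - 1.0889 = 0.0776 nats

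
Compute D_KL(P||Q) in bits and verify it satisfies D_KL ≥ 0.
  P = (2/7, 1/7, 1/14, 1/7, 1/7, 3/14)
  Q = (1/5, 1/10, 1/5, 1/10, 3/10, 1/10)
0.2706 bits

KL divergence satisfies the Gibbs inequality: D_KL(P||Q) ≥ 0 for all distributions P, Q.

D_KL(P||Q) = Σ p(x) log(p(x)/q(x))
Term by term:
  x=0: 2/7 × log_2[(2/7)/(1/5)] = 0.1470
  x=1: 1/7 × log_2[(1/7)/(1/10)] = 0.0735
  x=2: 1/14 × log_2[(1/14)/(1/5)] = -0.1061
  x=3: 1/7 × log_2[(1/7)/(1/10)] = 0.0735
  x=4: 1/7 × log_2[(1/7)/(3/10)] = -0.1529
  x=5: 3/14 × log_2[(3/14)/(1/10)] = 0.2356
D_KL(P||Q) = 0.2706 bits

D_KL(P||Q) = 0.2706 ≥ 0 ✓

This non-negativity is a fundamental property: relative entropy cannot be negative because it measures how different Q is from P.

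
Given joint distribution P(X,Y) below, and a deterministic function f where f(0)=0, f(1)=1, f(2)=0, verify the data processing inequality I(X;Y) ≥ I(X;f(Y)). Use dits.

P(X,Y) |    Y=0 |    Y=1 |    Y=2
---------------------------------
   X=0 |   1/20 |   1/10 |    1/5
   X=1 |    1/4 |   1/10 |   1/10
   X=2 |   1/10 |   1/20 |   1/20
I(X;Y) = 0.0392, I(X;f(Y)) = 0.0009, inequality holds: 0.0392 ≥ 0.0009

Data Processing Inequality: For any Markov chain X → Y → Z, we have I(X;Y) ≥ I(X;Z).

Here Z = f(Y) is a deterministic function of Y, forming X → Y → Z.

Original I(X;Y) = 0.0392 dits

After applying f:
P(X,Z) where Z=f(Y):
- P(X,Z=0) = P(X,Y=0) + P(X,Y=2)
- P(X,Z=1) = P(X,Y=1)

I(X;Z) = I(X;f(Y)) = 0.0009 dits

Verification: 0.0392 ≥ 0.0009 ✓

Information cannot be created by processing; the function f can only lose information about X.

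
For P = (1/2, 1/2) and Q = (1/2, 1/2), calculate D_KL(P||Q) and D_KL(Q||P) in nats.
D_KL(P||Q) = 0.0000, D_KL(Q||P) = 0.0000

KL divergence is not symmetric: D_KL(P||Q) ≠ D_KL(Q||P) in general.

D_KL(P||Q) = 0.0000 nats
D_KL(Q||P) = 0.0000 nats

In this case they happen to be equal (to 4 decimal places).

This asymmetry is why KL divergence is not a true distance metric.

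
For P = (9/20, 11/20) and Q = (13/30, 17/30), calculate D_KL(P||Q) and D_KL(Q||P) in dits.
D_KL(P||Q) = 0.0002, D_KL(Q||P) = 0.0002

KL divergence is not symmetric: D_KL(P||Q) ≠ D_KL(Q||P) in general.

D_KL(P||Q) = 0.0002 dits
D_KL(Q||P) = 0.0002 dits

In this case they happen to be equal (to 4 decimal places).

This asymmetry is why KL divergence is not a true distance metric.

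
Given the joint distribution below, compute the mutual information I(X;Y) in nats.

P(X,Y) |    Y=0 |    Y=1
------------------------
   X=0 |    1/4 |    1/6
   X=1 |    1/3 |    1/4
0.0004 nats

Mutual information: I(X;Y) = H(X) + H(Y) - H(X,Y)

Marginals:
P(X) = (5/12, 7/12), H(X) = 0.6792 nats
P(Y) = (7/12, 5/12), H(Y) = 0.6792 nats

Joint entropy: H(X,Y) = 1.3580 nats

I(X;Y) = 0.6792 + 0.6792 - 1.3580 = 0.0004 nats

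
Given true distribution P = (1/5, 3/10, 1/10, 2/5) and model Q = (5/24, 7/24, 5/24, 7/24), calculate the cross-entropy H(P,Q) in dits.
0.5790 dits

Cross-entropy: H(P,Q) = -Σ p(x) log q(x)

Alternatively: H(P,Q) = H(P) + D_KL(P||Q)
H(P) = 0.5558 dits
D_KL(P||Q) = 0.0231 dits

H(P,Q) = 0.5558 + 0.0231 = 0.5790 dits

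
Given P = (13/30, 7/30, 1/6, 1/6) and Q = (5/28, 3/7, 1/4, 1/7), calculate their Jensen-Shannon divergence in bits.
0.0672 bits

Jensen-Shannon divergence is:
JSD(P||Q) = 0.5 × D_KL(P||M) + 0.5 × D_KL(Q||M)
where M = 0.5 × (P + Q) is the mixture distribution.

M = 0.5 × (13/30, 7/30, 1/6, 1/6) + 0.5 × (5/28, 3/7, 1/4, 1/7) = (0.305952, 0.330952, 5/24, 0.154762)

D_KL(P||M) = 0.0641 bits
D_KL(Q||M) = 0.0704 bits

JSD(P||Q) = 0.5 × 0.0641 + 0.5 × 0.0704 = 0.0672 bits

Unlike KL divergence, JSD is symmetric and bounded: 0 ≤ JSD ≤ log(2).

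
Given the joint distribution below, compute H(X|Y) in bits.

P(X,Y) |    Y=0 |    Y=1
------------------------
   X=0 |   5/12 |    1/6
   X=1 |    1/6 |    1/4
0.9080 bits

Using the chain rule: H(X|Y) = H(X,Y) - H(Y)

First, compute H(X,Y) = 1.8879 bits

Marginal P(Y) = (7/12, 5/12)
H(Y) = 0.9799 bits

H(X|Y) = H(X,Y) - H(Y) = 1.8879 - 0.9799 = 0.9080 bits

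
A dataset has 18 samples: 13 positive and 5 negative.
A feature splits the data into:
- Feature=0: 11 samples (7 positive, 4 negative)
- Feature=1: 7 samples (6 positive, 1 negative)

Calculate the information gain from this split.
0.0444 bits

Information Gain = H(Y) - H(Y|Feature)

Before split:
P(positive) = 13/18 = 0.7222
H(Y) = 0.8524 bits

After split:
Feature=0: H = 0.9457 bits (weight = 11/18)
Feature=1: H = 0.5917 bits (weight = 7/18)
H(Y|Feature) = (11/18)×0.9457 + (7/18)×0.5917 = 0.8080 bits

Information Gain = 0.8524 - 0.8080 = 0.0444 bits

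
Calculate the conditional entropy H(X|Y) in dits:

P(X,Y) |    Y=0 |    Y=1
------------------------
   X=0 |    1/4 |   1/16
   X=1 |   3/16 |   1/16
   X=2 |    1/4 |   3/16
0.4544 dits

Using the chain rule: H(X|Y) = H(X,Y) - H(Y)

First, compute H(X,Y) = 0.7242 dits

Marginal P(Y) = (11/16, 5/16)
H(Y) = 0.2697 dits

H(X|Y) = H(X,Y) - H(Y) = 0.7242 - 0.2697 = 0.4544 dits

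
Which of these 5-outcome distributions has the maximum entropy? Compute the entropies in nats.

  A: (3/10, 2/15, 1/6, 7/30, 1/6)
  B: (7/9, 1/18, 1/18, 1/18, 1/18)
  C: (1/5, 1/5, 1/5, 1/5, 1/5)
C

For a discrete distribution over n outcomes, entropy is maximized by the uniform distribution.

Computing entropies:
H(A) = 1.5667 nats
H(B) = 0.8378 nats
H(C) = 1.6094 nats

The uniform distribution (where all probabilities equal 1/5) achieves the maximum entropy of log_e(5) = 1.6094 nats.

Distribution C has the highest entropy.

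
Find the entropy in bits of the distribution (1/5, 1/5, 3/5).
1.3710 bits

Shannon entropy is H(X) = -Σ p(x) log p(x).

For P = (1/5, 1/5, 3/5):
H = -1/5 × log_2(1/5) -1/5 × log_2(1/5) -3/5 × log_2(3/5)
H = 1.3710 bits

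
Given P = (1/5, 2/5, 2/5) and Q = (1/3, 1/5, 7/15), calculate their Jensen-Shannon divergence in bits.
0.0385 bits

Jensen-Shannon divergence is:
JSD(P||Q) = 0.5 × D_KL(P||M) + 0.5 × D_KL(Q||M)
where M = 0.5 × (P + Q) is the mixture distribution.

M = 0.5 × (1/5, 2/5, 2/5) + 0.5 × (1/3, 1/5, 7/15) = (4/15, 3/10, 13/30)

D_KL(P||M) = 0.0368 bits
D_KL(Q||M) = 0.0402 bits

JSD(P||Q) = 0.5 × 0.0368 + 0.5 × 0.0402 = 0.0385 bits

Unlike KL divergence, JSD is symmetric and bounded: 0 ≤ JSD ≤ log(2).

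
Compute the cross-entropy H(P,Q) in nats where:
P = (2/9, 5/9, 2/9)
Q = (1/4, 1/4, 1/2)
1.2323 nats

Cross-entropy: H(P,Q) = -Σ p(x) log q(x)

Alternatively: H(P,Q) = H(P) + D_KL(P||Q)
H(P) = 0.9950 nats
D_KL(P||Q) = 0.2372 nats

H(P,Q) = 0.9950 + 0.2372 = 1.2323 nats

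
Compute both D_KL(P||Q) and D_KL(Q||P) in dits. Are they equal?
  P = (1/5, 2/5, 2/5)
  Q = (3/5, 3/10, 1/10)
D_KL(P||Q) = 0.1954, D_KL(Q||P) = 0.1886

KL divergence is not symmetric: D_KL(P||Q) ≠ D_KL(Q||P) in general.

D_KL(P||Q) = 0.1954 dits
D_KL(Q||P) = 0.1886 dits

No, they are not equal!

This asymmetry is why KL divergence is not a true distance metric.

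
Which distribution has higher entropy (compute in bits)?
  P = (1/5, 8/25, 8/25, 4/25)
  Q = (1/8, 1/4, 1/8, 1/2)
P

Computing entropies in bits:
H(P) = 1.9395
H(Q) = 1.7500

Distribution P has higher entropy.

Intuition: The distribution closer to uniform (more spread out) has higher entropy.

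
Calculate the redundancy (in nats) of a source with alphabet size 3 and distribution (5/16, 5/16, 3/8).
0.0038 nats

Redundancy measures how far a source is from maximum entropy:
R = H_max - H(X)

Maximum entropy for 3 symbols: H_max = log_e(3) = 1.0986 nats
Actual entropy: H(X) = 1.0948 nats
Redundancy: R = 1.0986 - 1.0948 = 0.0038 nats

This redundancy represents potential for compression: the source could be compressed by 0.0038 nats per symbol.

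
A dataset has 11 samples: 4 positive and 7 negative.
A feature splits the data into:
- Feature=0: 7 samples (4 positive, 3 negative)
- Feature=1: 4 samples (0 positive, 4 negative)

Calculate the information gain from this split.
0.3187 bits

Information Gain = H(Y) - H(Y|Feature)

Before split:
P(positive) = 4/11 = 0.3636
H(Y) = 0.9457 bits

After split:
Feature=0: H = 0.9852 bits (weight = 7/11)
Feature=1: H = 0.0000 bits (weight = 4/11)
H(Y|Feature) = (7/11)×0.9852 + (4/11)×0.0000 = 0.6270 bits

Information Gain = 0.9457 - 0.6270 = 0.3187 bits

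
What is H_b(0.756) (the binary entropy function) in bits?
0.8016 bits

The binary entropy function is:
H(p) = -p log(p) - (1-p) log(1-p)

H(0.756) = -0.756 × log_2(0.756) - 0.244 × log_2(0.244)
H(0.756) = 0.8016 bits

Note: Binary entropy is maximized at p=0.5 (H=1 bit) and minimized at p=0 or p=1 (H=0).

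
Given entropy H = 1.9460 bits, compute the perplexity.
3.8530

Perplexity is 2^H (or exp(H) for natural log).

H = 1.9460 bits
Perplexity = 2^1.9460 = 3.8530

Interpretation: The model's uncertainty is equivalent to choosing uniformly among 3.9 options.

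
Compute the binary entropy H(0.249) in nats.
0.5612 nats

The binary entropy function is:
H(p) = -p log(p) - (1-p) log(1-p)

H(0.249) = -0.249 × log_e(0.249) - 0.751 × log_e(0.751)
H(0.249) = 0.5612 nats

Note: Binary entropy is maximized at p=0.5 (H=1 bit) and minimized at p=0 or p=1 (H=0).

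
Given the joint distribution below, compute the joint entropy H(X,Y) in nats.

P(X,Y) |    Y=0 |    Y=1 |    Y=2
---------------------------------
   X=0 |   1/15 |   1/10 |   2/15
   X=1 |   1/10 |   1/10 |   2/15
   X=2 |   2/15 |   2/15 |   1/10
2.1762 nats

Joint entropy is H(X,Y) = -Σ_{x,y} p(x,y) log p(x,y).

Summing over all non-zero entries:
H(X,Y) = -[1/15·log_e(1/15) + 1/10·log_e(1/10) + 2/15·log_e(2/15) + 1/10·log_e(1/10) + 1/10·log_e(1/10) + 2/15·log_e(2/15) + 2/15·log_e(2/15) + 2/15·log_e(2/15) + 1/10·log_e(1/10)]
H(X,Y) = 2.1762 nats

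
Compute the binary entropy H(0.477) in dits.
0.3006 dits

The binary entropy function is:
H(p) = -p log(p) - (1-p) log(1-p)

H(0.477) = -0.477 × log_10(0.477) - 0.523 × log_10(0.523)
H(0.477) = 0.3006 dits

Note: Binary entropy is maximized at p=0.5 (H=1 bit) and minimized at p=0 or p=1 (H=0).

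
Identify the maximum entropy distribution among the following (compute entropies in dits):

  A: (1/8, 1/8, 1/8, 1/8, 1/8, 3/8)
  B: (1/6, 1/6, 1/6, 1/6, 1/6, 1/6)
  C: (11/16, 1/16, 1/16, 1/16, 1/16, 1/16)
B

For a discrete distribution over n outcomes, entropy is maximized by the uniform distribution.

Computing entropies:
H(A) = 0.7242 dits
H(B) = 0.7782 dits
H(C) = 0.4882 dits

The uniform distribution (where all probabilities equal 1/6) achieves the maximum entropy of log_10(6) = 0.7782 dits.

Distribution B has the highest entropy.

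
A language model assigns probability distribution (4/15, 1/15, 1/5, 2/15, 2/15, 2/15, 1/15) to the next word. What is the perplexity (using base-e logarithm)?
6.3053

Perplexity is e^H (or exp(H) for natural log).

First, H = -Σ p log p = 1.8414 nats
Perplexity = e^1.8414 = 6.3053

Interpretation: The model's uncertainty is equivalent to choosing uniformly among 6.3 options.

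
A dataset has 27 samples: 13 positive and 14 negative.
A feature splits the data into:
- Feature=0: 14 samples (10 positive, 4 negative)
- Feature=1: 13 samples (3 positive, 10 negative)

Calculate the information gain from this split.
0.1762 bits

Information Gain = H(Y) - H(Y|Feature)

Before split:
P(positive) = 13/27 = 0.4815
H(Y) = 0.9990 bits

After split:
Feature=0: H = 0.8631 bits (weight = 14/27)
Feature=1: H = 0.7793 bits (weight = 13/27)
H(Y|Feature) = (14/27)×0.8631 + (13/27)×0.7793 = 0.8228 bits

Information Gain = 0.9990 - 0.8228 = 0.1762 bits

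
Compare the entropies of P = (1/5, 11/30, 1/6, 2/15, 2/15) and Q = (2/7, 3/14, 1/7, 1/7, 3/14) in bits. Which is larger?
Q

Computing entropies in bits:
H(P) = 2.2011
H(Q) = 2.2709

Distribution Q has higher entropy.

Intuition: The distribution closer to uniform (more spread out) has higher entropy.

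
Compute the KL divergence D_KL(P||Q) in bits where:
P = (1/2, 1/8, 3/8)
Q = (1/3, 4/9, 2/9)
0.3468 bits

KL divergence: D_KL(P||Q) = Σ p(x) log(p(x)/q(x))

Computing term by term:
  x=0: 1/2 × log_2[(1/2)/(1/3)] = 1/2 × 0.5850 = 0.2925
  x=1: 1/8 × log_2[(1/8)/(4/9)] = 1/8 × -1.8301 = -0.2288
  x=2: 3/8 × log_2[(3/8)/(2/9)] = 3/8 × 0.7549 = 0.2831

D_KL(P||Q) = 0.3468 bits

Note: KL divergence is always non-negative and equals 0 iff P = Q.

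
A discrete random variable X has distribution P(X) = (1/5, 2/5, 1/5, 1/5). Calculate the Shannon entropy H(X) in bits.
1.9219 bits

Shannon entropy is H(X) = -Σ p(x) log p(x).

For P = (1/5, 2/5, 1/5, 1/5):
H = -1/5 × log_2(1/5) -2/5 × log_2(2/5) -1/5 × log_2(1/5) -1/5 × log_2(1/5)
H = 1.9219 bits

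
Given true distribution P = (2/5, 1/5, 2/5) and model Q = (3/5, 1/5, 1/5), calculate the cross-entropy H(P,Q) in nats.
1.1700 nats

Cross-entropy: H(P,Q) = -Σ p(x) log q(x)

Alternatively: H(P,Q) = H(P) + D_KL(P||Q)
H(P) = 1.0549 nats
D_KL(P||Q) = 0.1151 nats

H(P,Q) = 1.0549 + 0.1151 = 1.1700 nats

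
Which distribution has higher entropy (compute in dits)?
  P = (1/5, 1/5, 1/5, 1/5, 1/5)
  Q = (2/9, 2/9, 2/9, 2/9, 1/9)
P

Computing entropies in dits:
H(P) = 0.6990
H(Q) = 0.6867

Distribution P has higher entropy.

Intuition: The distribution closer to uniform (more spread out) has higher entropy.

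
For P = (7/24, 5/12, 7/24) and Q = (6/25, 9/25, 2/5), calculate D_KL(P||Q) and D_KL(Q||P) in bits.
D_KL(P||Q) = 0.0370, D_KL(Q||P) = 0.0388

KL divergence is not symmetric: D_KL(P||Q) ≠ D_KL(Q||P) in general.

D_KL(P||Q) = 0.0370 bits
D_KL(Q||P) = 0.0388 bits

No, they are not equal!

This asymmetry is why KL divergence is not a true distance metric.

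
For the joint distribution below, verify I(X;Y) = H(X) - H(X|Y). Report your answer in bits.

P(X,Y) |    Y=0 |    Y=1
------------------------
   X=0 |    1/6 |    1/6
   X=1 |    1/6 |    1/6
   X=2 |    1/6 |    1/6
I(X;Y) = 0.0000 bits

Mutual information has multiple equivalent forms:
- I(X;Y) = H(X) - H(X|Y)
- I(X;Y) = H(Y) - H(Y|X)
- I(X;Y) = H(X) + H(Y) - H(X,Y)

Computing all quantities:
H(X) = 1.5850, H(Y) = 1.0000, H(X,Y) = 2.5850
H(X|Y) = 1.5850, H(Y|X) = 1.0000

Verification:
H(X) - H(X|Y) = 1.5850 - 1.5850 = 0.0000
H(Y) - H(Y|X) = 1.0000 - 1.0000 = 0.0000
H(X) + H(Y) - H(X,Y) = 1.5850 + 1.0000 - 2.5850 = 0.0000

All forms give I(X;Y) = 0.0000 bits. ✓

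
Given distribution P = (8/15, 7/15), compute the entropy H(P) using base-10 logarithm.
0.3001 dits

Shannon entropy is H(X) = -Σ p(x) log p(x).

For P = (8/15, 7/15):
H = -8/15 × log_10(8/15) -7/15 × log_10(7/15)
H = 0.3001 dits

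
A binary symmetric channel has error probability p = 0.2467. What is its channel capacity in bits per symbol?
0.1940 bits

For a binary symmetric channel (BSC) with error probability p:
Capacity C = 1 - H(p) bits per symbol

where H(p) = -p log₂(p) - (1-p) log₂(1-p) is the binary entropy function.

H(0.2467) = 0.8060 bits
C = 1 - 0.8060 = 0.1940 bits per symbol

This means we can reliably transmit up to 0.1940 bits of information per channel use.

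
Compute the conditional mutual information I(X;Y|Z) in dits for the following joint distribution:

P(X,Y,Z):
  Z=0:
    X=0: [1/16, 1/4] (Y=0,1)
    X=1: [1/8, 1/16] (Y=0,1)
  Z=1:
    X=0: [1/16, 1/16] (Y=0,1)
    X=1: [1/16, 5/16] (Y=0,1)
0.0350 dits

Conditional mutual information: I(X;Y|Z) = H(X|Z) + H(Y|Z) - H(X,Y|Z)

H(Z) = 0.3010
H(X,Z) = 0.5668 → H(X|Z) = 0.2658
H(Y,Z) = 0.5668 → H(Y|Z) = 0.2658
H(X,Y,Z) = 0.7975 → H(X,Y|Z) = 0.4965

I(X;Y|Z) = 0.2658 + 0.2658 - 0.4965 = 0.0350 dits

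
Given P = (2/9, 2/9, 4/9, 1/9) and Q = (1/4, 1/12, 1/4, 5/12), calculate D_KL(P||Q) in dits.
0.1306 dits

KL divergence: D_KL(P||Q) = Σ p(x) log(p(x)/q(x))

Computing term by term:
  x=0: 2/9 × log_10[(2/9)/(1/4)] = 2/9 × -0.0512 = -0.0114
  x=1: 2/9 × log_10[(2/9)/(1/12)] = 2/9 × 0.4260 = 0.0947
  x=2: 4/9 × log_10[(4/9)/(1/4)] = 4/9 × 0.2499 = 0.1111
  x=3: 1/9 × log_10[(1/9)/(5/12)] = 1/9 × -0.5740 = -0.0638

D_KL(P||Q) = 0.1306 dits

Note: KL divergence is always non-negative and equals 0 iff P = Q.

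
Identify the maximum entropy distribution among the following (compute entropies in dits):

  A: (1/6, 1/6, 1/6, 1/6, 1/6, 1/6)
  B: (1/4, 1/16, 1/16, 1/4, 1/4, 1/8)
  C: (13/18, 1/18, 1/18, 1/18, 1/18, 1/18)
A

For a discrete distribution over n outcomes, entropy is maximized by the uniform distribution.

Computing entropies:
H(A) = 0.7782 dits
H(B) = 0.7149 dits
H(C) = 0.4508 dits

The uniform distribution (where all probabilities equal 1/6) achieves the maximum entropy of log_10(6) = 0.7782 dits.

Distribution A has the highest entropy.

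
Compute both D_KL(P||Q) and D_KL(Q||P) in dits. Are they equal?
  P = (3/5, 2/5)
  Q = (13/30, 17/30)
D_KL(P||Q) = 0.0243, D_KL(Q||P) = 0.0245

KL divergence is not symmetric: D_KL(P||Q) ≠ D_KL(Q||P) in general.

D_KL(P||Q) = 0.0243 dits
D_KL(Q||P) = 0.0245 dits

No, they are not equal!

This asymmetry is why KL divergence is not a true distance metric.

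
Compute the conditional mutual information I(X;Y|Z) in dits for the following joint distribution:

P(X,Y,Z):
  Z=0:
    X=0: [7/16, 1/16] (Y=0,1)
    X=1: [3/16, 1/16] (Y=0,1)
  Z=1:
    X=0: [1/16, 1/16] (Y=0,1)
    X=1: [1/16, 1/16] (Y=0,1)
0.0039 dits

Conditional mutual information: I(X;Y|Z) = H(X|Z) + H(Y|Z) - H(X,Y|Z)

H(Z) = 0.2442
H(X,Z) = 0.5268 → H(X|Z) = 0.2826
H(Y,Z) = 0.4662 → H(Y|Z) = 0.2220
H(X,Y,Z) = 0.7449 → H(X,Y|Z) = 0.5007

I(X;Y|Z) = 0.2826 + 0.2220 - 0.5007 = 0.0039 dits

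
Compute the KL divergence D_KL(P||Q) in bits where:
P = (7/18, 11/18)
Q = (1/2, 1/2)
0.0359 bits

KL divergence: D_KL(P||Q) = Σ p(x) log(p(x)/q(x))

Computing term by term:
  x=0: 7/18 × log_2[(7/18)/(1/2)] = 7/18 × -0.3626 = -0.1410
  x=1: 11/18 × log_2[(11/18)/(1/2)] = 11/18 × 0.2895 = 0.1769

D_KL(P||Q) = 0.0359 bits

Note: KL divergence is always non-negative and equals 0 iff P = Q.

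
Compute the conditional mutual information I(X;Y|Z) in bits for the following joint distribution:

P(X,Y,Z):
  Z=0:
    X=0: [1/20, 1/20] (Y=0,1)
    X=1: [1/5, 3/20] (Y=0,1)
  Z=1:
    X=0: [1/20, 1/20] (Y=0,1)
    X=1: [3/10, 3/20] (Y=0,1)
0.0080 bits

Conditional mutual information: I(X;Y|Z) = H(X|Z) + H(Y|Z) - H(X,Y|Z)

H(Z) = 0.9928
H(X,Z) = 1.7129 → H(X|Z) = 0.7201
H(Y,Z) = 1.9589 → H(Y|Z) = 0.9661
H(X,Y,Z) = 2.6710 → H(X,Y|Z) = 1.6782

I(X;Y|Z) = 0.7201 + 0.9661 - 1.6782 = 0.0080 bits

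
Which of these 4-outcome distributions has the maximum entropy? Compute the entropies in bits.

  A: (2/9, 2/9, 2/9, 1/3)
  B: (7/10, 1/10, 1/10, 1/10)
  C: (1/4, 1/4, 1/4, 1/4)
C

For a discrete distribution over n outcomes, entropy is maximized by the uniform distribution.

Computing entropies:
H(A) = 1.9749 bits
H(B) = 1.3568 bits
H(C) = 2.0000 bits

The uniform distribution (where all probabilities equal 1/4) achieves the maximum entropy of log_2(4) = 2.0000 bits.

Distribution C has the highest entropy.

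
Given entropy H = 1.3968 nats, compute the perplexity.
4.0422

Perplexity is e^H (or exp(H) for natural log).

H = 1.3968 nats
Perplexity = e^1.3968 = 4.0422

Interpretation: The model's uncertainty is equivalent to choosing uniformly among 4.0 options.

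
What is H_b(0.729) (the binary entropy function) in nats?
0.5843 nats

The binary entropy function is:
H(p) = -p log(p) - (1-p) log(1-p)

H(0.729) = -0.729 × log_e(0.729) - 0.271 × log_e(0.271)
H(0.729) = 0.5843 nats

Note: Binary entropy is maximized at p=0.5 (H=1 bit) and minimized at p=0 or p=1 (H=0).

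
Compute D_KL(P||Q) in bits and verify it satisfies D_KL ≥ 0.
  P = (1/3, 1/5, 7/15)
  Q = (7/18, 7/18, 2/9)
0.2335 bits

KL divergence satisfies the Gibbs inequality: D_KL(P||Q) ≥ 0 for all distributions P, Q.

D_KL(P||Q) = Σ p(x) log(p(x)/q(x))
Term by term:
  x=0: 1/3 × log_2[(1/3)/(7/18)] = -0.0741
  x=1: 1/5 × log_2[(1/5)/(7/18)] = -0.1919
  x=2: 7/15 × log_2[(7/15)/(2/9)] = 0.4995
D_KL(P||Q) = 0.2335 bits

D_KL(P||Q) = 0.2335 ≥ 0 ✓

This non-negativity is a fundamental property: relative entropy cannot be negative because it measures how different Q is from P.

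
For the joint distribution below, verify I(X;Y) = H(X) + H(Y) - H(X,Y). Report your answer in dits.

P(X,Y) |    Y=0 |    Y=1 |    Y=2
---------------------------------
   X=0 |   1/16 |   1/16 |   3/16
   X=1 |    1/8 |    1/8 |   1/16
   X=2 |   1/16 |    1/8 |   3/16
I(X;Y) = 0.0286 dits

Mutual information has multiple equivalent forms:
- I(X;Y) = H(X) - H(X|Y)
- I(X;Y) = H(Y) - H(Y|X)
- I(X;Y) = H(X) + H(Y) - H(X,Y)

Computing all quantities:
H(X) = 0.4755, H(Y) = 0.4654, H(X,Y) = 0.9123
H(X|Y) = 0.4469, H(Y|X) = 0.4369

Verification:
H(X) - H(X|Y) = 0.4755 - 0.4469 = 0.0286
H(Y) - H(Y|X) = 0.4654 - 0.4369 = 0.0286
H(X) + H(Y) - H(X,Y) = 0.4755 + 0.4654 - 0.9123 = 0.0286

All forms give I(X;Y) = 0.0286 dits. ✓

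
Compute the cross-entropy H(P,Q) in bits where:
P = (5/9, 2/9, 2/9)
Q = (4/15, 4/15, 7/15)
1.7275 bits

Cross-entropy: H(P,Q) = -Σ p(x) log q(x)

Alternatively: H(P,Q) = H(P) + D_KL(P||Q)
H(P) = 1.4355 bits
D_KL(P||Q) = 0.2920 bits

H(P,Q) = 1.4355 + 0.2920 = 1.7275 bits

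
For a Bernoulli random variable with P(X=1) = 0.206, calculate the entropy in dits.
0.2209 dits

The binary entropy function is:
H(p) = -p log(p) - (1-p) log(1-p)

H(0.206) = -0.206 × log_10(0.206) - 0.794 × log_10(0.794)
H(0.206) = 0.2209 dits

Note: Binary entropy is maximized at p=0.5 (H=1 bit) and minimized at p=0 or p=1 (H=0).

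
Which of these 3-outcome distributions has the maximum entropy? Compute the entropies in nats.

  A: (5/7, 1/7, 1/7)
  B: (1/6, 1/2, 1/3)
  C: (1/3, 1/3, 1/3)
C

For a discrete distribution over n outcomes, entropy is maximized by the uniform distribution.

Computing entropies:
H(A) = 0.7963 nats
H(B) = 1.0114 nats
H(C) = 1.0986 nats

The uniform distribution (where all probabilities equal 1/3) achieves the maximum entropy of log_e(3) = 1.0986 nats.

Distribution C has the highest entropy.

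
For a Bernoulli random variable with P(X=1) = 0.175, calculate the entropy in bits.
0.6690 bits

The binary entropy function is:
H(p) = -p log(p) - (1-p) log(1-p)

H(0.175) = -0.175 × log_2(0.175) - 0.825 × log_2(0.825)
H(0.175) = 0.6690 bits

Note: Binary entropy is maximized at p=0.5 (H=1 bit) and minimized at p=0 or p=1 (H=0).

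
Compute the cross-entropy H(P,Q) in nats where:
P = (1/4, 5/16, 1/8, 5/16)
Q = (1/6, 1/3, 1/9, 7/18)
1.3611 nats

Cross-entropy: H(P,Q) = -Σ p(x) log q(x)

Alternatively: H(P,Q) = H(P) + D_KL(P||Q)
H(P) = 1.3335 nats
D_KL(P||Q) = 0.0276 nats

H(P,Q) = 1.3335 + 0.0276 = 1.3611 nats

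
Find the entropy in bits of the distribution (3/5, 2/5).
0.9710 bits

Shannon entropy is H(X) = -Σ p(x) log p(x).

For P = (3/5, 2/5):
H = -3/5 × log_2(3/5) -2/5 × log_2(2/5)
H = 0.9710 bits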